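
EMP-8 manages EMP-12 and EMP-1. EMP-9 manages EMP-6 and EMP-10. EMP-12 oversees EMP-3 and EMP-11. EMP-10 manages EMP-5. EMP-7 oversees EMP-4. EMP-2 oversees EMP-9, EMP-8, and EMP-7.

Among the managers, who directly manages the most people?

Direct-report counts: EMP-2 has 3; EMP-7 has 1; EMP-8 has 2; EMP-12 has 2; EMP-9 has 2; EMP-10 has 1. The largest is 3, held by EMP-2.

EMP-2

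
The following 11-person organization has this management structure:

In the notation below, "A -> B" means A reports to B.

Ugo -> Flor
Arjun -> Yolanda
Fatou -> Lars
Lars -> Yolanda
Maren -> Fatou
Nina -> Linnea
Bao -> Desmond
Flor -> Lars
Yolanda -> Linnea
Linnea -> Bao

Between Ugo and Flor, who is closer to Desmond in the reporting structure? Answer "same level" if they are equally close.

Ugo is 6 levels below Desmond; Flor is 5. Flor is higher.

Flor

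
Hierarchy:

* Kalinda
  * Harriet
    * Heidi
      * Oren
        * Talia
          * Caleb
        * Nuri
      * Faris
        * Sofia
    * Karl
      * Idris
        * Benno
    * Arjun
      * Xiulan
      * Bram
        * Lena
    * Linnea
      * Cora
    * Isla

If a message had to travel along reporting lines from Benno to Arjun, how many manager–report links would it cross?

4

Benno is 3 levels below Harriet, and Arjun is 1 level below Harriet (their lowest common manager). The shortest path runs up from Benno to Harriet and back down to Arjun: 3 + 1 = 4 links.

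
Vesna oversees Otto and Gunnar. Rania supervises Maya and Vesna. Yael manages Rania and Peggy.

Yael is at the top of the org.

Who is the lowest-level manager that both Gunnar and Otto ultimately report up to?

Vesna

Gunnar's chain of managers is Vesna, Rania, Yael. Otto's chain of managers is Vesna, Rania, Yael. The first manager that appears in both chains is Vesna.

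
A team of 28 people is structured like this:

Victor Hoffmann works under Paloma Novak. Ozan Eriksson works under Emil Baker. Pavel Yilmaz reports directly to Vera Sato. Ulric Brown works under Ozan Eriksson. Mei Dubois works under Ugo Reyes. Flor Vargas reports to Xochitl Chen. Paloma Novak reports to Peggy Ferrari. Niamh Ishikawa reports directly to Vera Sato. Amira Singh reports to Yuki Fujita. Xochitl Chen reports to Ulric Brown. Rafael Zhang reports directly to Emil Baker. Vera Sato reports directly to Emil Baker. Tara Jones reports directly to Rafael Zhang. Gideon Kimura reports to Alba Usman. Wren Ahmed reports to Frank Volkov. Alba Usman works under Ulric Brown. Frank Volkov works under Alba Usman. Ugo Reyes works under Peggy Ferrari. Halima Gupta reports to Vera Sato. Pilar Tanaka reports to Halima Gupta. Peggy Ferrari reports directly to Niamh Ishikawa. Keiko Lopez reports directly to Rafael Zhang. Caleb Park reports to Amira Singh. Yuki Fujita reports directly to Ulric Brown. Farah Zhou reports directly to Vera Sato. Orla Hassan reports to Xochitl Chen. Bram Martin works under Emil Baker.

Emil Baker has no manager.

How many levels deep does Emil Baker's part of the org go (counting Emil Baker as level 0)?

5

The longest chain under Emil Baker runs Emil Baker → Vera Sato → Niamh Ishikawa → Peggy Ferrari → Ugo Reyes → Mei Dubois, which is 5 levels below Emil Baker.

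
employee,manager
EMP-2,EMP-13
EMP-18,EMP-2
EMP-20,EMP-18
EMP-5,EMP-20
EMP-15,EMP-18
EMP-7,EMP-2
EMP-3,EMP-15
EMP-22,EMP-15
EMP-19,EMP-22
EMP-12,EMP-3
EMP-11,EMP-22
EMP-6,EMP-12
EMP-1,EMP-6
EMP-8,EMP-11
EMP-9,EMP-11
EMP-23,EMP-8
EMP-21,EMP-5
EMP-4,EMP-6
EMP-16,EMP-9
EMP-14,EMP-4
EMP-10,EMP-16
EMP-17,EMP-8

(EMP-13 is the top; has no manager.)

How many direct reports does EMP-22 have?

EMP-22 directly manages EMP-19, EMP-11. That is 2 direct reports.

2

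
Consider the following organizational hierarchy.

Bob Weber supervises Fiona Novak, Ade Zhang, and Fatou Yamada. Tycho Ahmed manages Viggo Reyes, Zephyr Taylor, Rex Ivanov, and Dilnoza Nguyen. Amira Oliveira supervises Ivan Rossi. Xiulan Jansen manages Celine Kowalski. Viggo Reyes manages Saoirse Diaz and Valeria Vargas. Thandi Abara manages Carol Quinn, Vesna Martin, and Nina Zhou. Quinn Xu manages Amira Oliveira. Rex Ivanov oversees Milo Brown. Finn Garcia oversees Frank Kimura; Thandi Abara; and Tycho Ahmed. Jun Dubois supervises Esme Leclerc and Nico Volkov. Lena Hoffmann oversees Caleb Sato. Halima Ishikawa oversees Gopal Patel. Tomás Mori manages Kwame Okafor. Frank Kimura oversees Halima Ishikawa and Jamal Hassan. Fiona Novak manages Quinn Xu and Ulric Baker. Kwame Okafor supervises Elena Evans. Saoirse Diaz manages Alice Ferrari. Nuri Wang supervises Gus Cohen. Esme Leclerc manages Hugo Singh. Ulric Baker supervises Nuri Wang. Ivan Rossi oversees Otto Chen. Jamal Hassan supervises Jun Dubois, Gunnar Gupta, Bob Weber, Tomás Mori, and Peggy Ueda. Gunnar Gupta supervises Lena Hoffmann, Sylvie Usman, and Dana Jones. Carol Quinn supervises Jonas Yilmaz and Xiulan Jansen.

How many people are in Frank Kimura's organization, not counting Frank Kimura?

Frank Kimura directly manages Jamal Hassan, Halima Ishikawa. Under Jamal Hassan: Peggy Ueda, Tomás Mori, Kwame Okafor, Elena Evans, Bob Weber, Fatou Yamada, Ade Zhang, Fiona Novak, Ulric Baker, Nuri Wang, Gus Cohen, Quinn Xu, Amira Oliveira, Ivan Rossi, Otto Chen, Gunnar Gupta, Sylvie Usman, Dana Jones, Lena Hoffmann, Caleb Sato, Jun Dubois, Nico Volkov, Esme Leclerc, Hugo Singh (24). Under Halima Ishikawa: Gopal Patel (1). So Frank Kimura's organization is 2 direct reports plus everyone under them: 25 + 2 = 27.

27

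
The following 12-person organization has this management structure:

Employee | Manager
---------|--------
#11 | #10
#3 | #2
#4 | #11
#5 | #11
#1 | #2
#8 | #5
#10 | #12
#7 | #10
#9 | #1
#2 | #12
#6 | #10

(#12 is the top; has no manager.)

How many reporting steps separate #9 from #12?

Chain from #9 up to #12: #9 → #1 → #2 → #12. That is 3 steps up, so #9 is 3 levels below #12.

3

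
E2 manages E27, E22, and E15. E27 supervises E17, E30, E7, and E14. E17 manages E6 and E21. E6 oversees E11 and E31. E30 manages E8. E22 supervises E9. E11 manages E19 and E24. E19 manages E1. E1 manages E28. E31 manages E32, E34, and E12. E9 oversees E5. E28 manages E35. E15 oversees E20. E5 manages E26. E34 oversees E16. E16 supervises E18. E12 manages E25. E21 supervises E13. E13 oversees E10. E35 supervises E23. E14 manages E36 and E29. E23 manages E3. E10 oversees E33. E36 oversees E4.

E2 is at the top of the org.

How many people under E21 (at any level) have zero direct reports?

The only person in E21's organization with no one reporting to them is E33. That is 1.

1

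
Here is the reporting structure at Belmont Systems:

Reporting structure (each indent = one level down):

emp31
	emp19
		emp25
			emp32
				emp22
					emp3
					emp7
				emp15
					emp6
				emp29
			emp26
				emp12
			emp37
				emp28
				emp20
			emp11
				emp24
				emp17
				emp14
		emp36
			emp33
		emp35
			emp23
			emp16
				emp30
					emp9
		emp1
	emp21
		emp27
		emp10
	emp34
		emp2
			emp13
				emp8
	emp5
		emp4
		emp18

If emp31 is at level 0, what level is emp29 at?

Chain from emp29 up to emp31: emp29 → emp32 → emp25 → emp19 → emp31. That is 4 steps up, so emp29 is 4 levels below emp31.

4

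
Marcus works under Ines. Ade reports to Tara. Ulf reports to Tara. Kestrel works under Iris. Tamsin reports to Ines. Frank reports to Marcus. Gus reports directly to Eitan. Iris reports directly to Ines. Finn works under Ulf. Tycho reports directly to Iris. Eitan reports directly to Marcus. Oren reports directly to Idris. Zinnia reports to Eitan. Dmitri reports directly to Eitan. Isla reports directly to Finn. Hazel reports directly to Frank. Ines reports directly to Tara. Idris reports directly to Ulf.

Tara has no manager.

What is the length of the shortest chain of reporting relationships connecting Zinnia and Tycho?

Zinnia is 3 levels below Ines, and Tycho is 2 levels below Ines (their lowest common manager). The shortest path runs up from Zinnia to Ines and back down to Tycho: 3 + 2 = 5 links.

5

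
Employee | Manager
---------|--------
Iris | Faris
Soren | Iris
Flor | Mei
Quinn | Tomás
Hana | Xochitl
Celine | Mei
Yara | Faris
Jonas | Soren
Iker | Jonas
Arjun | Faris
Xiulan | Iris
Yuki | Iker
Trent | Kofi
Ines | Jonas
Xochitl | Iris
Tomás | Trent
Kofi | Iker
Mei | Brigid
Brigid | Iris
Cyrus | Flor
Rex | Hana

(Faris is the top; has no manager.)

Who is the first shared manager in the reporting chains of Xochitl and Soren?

Xochitl's chain of managers is Iris, Faris. Soren's chain of managers is Iris, Faris. The first manager that appears in both chains is Iris.

Iris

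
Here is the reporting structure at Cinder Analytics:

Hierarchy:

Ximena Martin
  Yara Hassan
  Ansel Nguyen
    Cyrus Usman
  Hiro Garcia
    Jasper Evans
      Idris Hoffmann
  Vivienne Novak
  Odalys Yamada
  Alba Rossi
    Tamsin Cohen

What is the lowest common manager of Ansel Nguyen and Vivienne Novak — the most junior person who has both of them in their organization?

Ximena Martin

Ansel Nguyen's chain of managers is Ximena Martin. Vivienne Novak's chain of managers is Ximena Martin. The first manager that appears in both chains is Ximena Martin.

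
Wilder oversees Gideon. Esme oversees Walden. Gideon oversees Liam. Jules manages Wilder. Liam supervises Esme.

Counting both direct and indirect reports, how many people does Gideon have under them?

3

Gideon directly manages Liam. Under Liam: Esme, Walden (2). That's 3 in total.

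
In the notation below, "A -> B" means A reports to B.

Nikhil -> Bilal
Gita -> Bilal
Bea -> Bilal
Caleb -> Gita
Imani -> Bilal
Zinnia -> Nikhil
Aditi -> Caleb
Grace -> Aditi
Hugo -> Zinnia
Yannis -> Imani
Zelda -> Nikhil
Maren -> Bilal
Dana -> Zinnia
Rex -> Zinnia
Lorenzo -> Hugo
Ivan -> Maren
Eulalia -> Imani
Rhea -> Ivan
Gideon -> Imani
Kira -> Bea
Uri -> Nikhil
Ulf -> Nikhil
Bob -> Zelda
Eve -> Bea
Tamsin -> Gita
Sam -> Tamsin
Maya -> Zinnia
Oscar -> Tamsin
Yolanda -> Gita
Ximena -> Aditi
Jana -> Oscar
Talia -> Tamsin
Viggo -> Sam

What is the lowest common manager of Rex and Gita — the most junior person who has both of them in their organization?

Bilal

Rex's chain of managers is Zinnia, Nikhil, Bilal. Gita's chain of managers is Bilal. The first manager that appears in both chains is Bilal.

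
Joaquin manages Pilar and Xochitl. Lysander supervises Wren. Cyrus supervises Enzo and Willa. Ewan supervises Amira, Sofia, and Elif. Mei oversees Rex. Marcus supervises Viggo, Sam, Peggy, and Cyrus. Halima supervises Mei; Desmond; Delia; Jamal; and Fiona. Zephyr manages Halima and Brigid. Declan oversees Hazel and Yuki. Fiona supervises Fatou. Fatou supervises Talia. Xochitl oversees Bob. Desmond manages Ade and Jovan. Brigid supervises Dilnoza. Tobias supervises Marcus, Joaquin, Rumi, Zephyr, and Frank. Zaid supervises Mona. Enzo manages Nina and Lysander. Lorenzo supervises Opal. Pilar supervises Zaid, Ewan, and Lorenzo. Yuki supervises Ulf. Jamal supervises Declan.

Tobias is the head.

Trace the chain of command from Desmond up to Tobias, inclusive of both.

Desmond -> Halima -> Zephyr -> Tobias

Desmond reports to Halima. Halima reports to Zephyr. Zephyr reports to Tobias. Tobias is at the top.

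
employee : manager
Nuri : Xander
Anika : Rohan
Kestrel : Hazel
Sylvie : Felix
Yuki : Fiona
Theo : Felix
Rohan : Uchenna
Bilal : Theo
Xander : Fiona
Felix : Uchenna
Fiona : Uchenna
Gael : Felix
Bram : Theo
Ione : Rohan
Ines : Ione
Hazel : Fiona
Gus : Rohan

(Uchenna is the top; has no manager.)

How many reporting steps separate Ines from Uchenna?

Chain from Ines up to Uchenna: Ines → Ione → Rohan → Uchenna. That is 3 steps up, so Ines is 3 levels below Uchenna.

3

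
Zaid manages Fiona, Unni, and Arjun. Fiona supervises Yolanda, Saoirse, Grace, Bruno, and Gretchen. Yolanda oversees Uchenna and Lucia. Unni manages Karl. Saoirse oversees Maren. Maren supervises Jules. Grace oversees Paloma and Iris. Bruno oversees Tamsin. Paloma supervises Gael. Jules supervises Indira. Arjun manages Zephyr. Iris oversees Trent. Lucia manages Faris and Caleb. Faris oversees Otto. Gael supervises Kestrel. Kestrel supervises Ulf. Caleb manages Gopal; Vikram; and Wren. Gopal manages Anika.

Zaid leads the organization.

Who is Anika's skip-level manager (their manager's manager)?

Anika reports to Gopal, and Gopal reports to Caleb. So Anika's skip-level manager is Caleb.

Caleb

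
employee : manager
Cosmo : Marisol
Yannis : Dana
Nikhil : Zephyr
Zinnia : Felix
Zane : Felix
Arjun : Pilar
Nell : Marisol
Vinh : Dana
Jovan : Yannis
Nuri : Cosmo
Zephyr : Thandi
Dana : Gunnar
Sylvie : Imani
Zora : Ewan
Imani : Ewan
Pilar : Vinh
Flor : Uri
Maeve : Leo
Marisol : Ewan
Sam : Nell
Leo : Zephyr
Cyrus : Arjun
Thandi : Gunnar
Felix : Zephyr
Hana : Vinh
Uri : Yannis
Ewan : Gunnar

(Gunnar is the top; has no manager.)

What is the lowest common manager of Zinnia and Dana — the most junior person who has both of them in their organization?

Gunnar

Zinnia's chain of managers is Felix, Zephyr, Thandi, Gunnar. Dana's chain of managers is Gunnar. The first manager that appears in both chains is Gunnar.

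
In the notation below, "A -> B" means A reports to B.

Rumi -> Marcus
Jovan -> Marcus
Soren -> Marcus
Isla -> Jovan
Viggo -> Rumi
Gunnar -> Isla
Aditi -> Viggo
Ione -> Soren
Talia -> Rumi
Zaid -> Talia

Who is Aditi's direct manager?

Viggo

Aditi reports directly to Viggo.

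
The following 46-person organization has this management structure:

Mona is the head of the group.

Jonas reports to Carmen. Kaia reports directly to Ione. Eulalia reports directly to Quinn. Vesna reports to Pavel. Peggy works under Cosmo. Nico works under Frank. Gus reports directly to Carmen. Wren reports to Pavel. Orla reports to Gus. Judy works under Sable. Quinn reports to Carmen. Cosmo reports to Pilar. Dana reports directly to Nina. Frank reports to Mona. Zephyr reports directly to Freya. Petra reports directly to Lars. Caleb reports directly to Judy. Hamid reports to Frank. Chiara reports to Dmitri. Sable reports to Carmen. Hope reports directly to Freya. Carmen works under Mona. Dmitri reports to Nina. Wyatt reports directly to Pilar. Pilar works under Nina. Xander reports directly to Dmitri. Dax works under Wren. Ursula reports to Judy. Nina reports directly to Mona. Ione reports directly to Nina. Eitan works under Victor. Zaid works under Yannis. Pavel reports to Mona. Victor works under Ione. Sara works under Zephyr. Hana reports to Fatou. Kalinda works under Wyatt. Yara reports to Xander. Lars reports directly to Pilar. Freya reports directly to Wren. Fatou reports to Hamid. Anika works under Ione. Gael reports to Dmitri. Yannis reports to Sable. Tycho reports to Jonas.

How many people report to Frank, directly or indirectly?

Frank directly manages Hamid, Nico. Under Hamid: Fatou, Hana (2). Nico has no reports. So Frank's organization is 2 direct reports plus everyone under them: 3 + 1 = 4.

4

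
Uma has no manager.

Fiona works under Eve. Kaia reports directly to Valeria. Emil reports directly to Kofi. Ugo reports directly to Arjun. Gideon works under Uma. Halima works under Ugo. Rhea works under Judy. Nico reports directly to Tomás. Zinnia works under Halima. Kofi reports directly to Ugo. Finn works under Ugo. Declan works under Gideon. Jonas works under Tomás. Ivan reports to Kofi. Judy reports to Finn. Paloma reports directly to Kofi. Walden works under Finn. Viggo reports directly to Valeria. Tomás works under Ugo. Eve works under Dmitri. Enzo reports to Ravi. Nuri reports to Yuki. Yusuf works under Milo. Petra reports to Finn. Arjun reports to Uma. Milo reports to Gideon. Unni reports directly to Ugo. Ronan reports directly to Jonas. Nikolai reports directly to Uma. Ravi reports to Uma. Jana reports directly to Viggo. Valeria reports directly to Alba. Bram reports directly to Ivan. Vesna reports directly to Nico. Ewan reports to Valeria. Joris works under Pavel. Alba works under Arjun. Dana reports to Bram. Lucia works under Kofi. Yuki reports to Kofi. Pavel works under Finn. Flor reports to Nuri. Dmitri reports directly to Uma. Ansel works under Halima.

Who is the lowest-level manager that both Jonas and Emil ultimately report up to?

Ugo

Jonas's chain of managers is Tomás, Ugo, Arjun, Uma. Emil's chain of managers is Kofi, Ugo, Arjun, Uma. The first manager that appears in both chains is Ugo.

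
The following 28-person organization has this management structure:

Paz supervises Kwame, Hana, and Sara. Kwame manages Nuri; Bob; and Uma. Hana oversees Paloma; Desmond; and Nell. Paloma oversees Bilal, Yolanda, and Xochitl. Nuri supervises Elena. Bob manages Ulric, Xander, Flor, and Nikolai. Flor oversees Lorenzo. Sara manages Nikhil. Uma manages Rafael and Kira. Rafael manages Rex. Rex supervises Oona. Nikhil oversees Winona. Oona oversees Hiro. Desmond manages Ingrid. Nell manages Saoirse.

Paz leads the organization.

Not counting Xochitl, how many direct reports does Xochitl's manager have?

Xochitl reports to Paloma. Paloma's other direct reports are Yolanda, Bilal — 2 peers.

2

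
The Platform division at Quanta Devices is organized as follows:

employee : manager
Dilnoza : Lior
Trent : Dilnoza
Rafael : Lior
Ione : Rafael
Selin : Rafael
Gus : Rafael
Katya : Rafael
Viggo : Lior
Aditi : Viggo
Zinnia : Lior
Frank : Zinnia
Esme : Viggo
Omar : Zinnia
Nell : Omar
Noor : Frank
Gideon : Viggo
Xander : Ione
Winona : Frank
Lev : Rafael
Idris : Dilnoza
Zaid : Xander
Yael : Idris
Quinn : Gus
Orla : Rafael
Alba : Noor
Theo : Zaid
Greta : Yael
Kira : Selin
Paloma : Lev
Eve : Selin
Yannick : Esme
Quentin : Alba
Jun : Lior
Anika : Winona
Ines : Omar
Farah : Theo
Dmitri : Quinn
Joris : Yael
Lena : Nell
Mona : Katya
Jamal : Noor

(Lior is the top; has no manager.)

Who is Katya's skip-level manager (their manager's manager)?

Katya reports to Rafael, and Rafael reports to Lior. So Katya's skip-level manager is Lior.

Lior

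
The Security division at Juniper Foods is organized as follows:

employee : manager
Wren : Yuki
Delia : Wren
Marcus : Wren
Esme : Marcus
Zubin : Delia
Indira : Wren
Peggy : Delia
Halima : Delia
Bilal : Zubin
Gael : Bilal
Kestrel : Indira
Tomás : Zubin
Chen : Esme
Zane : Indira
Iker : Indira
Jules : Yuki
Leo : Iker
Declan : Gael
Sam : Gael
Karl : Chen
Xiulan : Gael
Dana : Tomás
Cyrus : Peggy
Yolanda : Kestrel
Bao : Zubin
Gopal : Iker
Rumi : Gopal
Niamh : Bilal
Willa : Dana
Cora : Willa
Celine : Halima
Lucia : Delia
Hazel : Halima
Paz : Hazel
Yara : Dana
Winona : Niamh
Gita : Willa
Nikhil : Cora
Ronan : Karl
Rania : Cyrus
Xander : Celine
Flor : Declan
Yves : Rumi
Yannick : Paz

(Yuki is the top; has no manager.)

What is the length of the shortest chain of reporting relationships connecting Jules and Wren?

Jules is 1 level below Yuki, and Wren is 1 level below Yuki (their lowest common manager). The shortest path runs up from Jules to Yuki and back down to Wren: 1 + 1 = 2 links.

2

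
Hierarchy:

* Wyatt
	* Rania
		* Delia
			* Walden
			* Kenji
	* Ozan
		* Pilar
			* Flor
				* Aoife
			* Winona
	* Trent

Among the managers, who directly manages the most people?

Wyatt

Direct-report counts: Wyatt has 3; Ozan has 1; Pilar has 2; Flor has 1; Rania has 1; Delia has 2. The largest is 3, held by Wyatt.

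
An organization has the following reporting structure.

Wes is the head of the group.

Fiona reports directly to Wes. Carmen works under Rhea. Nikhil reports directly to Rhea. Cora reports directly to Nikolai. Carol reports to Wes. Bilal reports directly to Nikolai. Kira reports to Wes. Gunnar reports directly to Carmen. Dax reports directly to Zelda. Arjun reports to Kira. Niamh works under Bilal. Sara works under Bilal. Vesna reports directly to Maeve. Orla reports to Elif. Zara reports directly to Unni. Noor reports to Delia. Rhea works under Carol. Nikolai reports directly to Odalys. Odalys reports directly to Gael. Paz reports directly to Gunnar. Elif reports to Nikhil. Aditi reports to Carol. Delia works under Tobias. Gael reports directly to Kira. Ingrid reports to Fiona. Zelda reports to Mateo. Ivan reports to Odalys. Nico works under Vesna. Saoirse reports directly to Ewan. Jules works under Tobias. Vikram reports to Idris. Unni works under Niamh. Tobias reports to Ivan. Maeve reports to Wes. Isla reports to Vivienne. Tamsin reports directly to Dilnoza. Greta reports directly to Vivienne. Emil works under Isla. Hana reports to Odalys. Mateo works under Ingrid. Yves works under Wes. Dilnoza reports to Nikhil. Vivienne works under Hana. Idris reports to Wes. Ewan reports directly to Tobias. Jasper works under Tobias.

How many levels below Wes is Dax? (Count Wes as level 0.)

5

Chain from Dax up to Wes: Dax → Zelda → Mateo → Ingrid → Fiona → Wes. That is 5 steps up, so Dax is 5 levels below Wes.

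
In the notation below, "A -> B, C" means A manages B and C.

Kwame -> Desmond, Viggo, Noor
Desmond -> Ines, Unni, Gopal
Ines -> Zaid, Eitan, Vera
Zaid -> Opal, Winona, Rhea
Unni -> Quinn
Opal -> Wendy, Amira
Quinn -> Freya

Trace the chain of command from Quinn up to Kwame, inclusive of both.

Quinn -> Unni -> Desmond -> Kwame

Quinn reports to Unni. Unni reports to Desmond. Desmond reports to Kwame. Kwame is at the top.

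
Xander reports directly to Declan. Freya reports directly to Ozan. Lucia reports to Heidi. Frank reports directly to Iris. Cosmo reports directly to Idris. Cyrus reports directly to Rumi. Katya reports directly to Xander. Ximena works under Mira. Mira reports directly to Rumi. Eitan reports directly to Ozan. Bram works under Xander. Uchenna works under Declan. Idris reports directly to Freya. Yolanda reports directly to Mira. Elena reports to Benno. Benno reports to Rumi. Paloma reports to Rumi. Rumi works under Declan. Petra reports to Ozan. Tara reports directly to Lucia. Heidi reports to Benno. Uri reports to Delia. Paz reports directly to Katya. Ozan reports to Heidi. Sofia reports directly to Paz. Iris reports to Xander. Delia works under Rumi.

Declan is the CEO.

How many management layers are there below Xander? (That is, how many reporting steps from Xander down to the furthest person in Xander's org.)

The longest chain under Xander runs Xander → Katya → Paz → Sofia, which is 3 levels below Xander.

3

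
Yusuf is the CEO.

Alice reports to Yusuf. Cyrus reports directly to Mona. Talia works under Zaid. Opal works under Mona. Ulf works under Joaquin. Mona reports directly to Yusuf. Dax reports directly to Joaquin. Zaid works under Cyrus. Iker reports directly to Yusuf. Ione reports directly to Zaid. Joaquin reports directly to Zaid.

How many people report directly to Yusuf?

Yusuf directly manages Mona, Iker, Alice. That is 3 direct reports.

3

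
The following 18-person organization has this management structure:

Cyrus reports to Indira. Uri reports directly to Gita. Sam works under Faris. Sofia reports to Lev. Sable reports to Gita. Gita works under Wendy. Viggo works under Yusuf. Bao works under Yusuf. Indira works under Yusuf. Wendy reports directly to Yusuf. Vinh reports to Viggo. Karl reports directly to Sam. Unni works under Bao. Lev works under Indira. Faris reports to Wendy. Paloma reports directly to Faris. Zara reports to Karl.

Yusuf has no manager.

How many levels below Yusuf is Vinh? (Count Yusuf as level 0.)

Chain from Vinh up to Yusuf: Vinh → Viggo → Yusuf. That is 2 steps up, so Vinh is 2 levels below Yusuf.

2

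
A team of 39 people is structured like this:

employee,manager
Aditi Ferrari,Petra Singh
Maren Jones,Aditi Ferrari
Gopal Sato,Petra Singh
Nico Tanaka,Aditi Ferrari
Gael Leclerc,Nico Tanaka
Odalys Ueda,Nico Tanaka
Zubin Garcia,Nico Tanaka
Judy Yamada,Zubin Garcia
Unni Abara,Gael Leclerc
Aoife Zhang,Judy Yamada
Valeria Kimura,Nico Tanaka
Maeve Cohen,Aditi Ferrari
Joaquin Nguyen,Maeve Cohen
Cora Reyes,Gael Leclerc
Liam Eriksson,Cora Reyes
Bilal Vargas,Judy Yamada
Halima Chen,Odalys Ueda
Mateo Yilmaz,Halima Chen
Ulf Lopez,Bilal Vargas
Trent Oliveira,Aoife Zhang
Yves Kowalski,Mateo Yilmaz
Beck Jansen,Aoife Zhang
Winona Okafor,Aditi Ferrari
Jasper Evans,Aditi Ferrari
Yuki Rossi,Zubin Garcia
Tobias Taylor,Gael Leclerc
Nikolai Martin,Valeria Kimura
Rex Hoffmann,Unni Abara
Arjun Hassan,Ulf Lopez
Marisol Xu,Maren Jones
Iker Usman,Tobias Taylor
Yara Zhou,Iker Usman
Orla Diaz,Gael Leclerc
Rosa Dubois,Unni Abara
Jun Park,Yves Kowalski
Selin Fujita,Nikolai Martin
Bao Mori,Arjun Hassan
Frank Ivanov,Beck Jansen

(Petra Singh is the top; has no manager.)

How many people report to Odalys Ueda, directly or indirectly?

Odalys Ueda directly manages Halima Chen. Under Halima Chen: Mateo Yilmaz, Yves Kowalski, Jun Park (3). That's 4 in total.

4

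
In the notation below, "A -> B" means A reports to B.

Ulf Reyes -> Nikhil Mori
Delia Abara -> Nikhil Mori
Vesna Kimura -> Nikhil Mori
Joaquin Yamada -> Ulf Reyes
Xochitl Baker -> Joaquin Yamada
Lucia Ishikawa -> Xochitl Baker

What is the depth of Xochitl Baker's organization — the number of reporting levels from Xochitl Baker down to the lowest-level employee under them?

The longest chain under Xochitl Baker runs Xochitl Baker → Lucia Ishikawa, which is 1 level below Xochitl Baker.

1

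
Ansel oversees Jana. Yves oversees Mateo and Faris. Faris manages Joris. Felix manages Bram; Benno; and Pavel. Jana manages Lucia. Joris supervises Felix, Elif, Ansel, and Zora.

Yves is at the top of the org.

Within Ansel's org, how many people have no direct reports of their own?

1

The only person in Ansel's organization with no one reporting to them is Lucia. That is 1.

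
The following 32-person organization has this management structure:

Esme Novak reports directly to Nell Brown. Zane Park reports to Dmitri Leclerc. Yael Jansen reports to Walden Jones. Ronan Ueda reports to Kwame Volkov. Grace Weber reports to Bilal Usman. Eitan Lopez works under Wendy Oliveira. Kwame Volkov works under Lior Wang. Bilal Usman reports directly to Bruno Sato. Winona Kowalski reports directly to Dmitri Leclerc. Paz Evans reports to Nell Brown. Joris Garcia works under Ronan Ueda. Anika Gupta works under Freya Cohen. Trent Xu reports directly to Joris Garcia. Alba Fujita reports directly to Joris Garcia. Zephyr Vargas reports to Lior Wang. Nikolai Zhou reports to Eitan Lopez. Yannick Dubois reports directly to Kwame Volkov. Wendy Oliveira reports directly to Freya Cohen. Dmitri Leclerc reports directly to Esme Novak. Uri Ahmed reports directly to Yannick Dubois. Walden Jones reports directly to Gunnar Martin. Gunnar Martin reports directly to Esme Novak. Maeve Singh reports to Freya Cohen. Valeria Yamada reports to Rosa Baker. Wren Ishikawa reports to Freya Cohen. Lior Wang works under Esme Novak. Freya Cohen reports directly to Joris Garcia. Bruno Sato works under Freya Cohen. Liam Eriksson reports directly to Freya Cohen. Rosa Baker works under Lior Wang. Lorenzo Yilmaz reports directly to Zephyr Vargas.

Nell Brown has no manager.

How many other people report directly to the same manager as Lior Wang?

Lior Wang reports to Esme Novak. Esme Novak's other direct reports are Dmitri Leclerc, Gunnar Martin — 2 peers.

2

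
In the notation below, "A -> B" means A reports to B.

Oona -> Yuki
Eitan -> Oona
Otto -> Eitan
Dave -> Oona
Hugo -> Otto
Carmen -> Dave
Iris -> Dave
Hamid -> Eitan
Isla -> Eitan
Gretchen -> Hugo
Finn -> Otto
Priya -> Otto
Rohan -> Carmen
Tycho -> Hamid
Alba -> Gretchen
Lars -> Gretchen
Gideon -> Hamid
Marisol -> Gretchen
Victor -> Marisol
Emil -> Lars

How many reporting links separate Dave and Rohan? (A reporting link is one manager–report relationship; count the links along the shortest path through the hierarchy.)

2

Rohan is in Dave's organization: the chain from Rohan up to Dave is Rohan → Carmen → Dave, which is 2 links.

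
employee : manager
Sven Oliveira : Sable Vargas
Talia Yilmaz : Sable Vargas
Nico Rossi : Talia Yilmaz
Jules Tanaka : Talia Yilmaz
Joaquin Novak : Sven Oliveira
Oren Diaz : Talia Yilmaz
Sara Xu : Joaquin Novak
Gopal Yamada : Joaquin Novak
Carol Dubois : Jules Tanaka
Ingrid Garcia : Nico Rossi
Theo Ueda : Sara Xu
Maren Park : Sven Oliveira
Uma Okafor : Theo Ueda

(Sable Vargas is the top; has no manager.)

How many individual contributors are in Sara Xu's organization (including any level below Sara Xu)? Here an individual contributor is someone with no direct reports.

1

The only person in Sara Xu's organization with no one reporting to them is Uma Okafor. That is 1.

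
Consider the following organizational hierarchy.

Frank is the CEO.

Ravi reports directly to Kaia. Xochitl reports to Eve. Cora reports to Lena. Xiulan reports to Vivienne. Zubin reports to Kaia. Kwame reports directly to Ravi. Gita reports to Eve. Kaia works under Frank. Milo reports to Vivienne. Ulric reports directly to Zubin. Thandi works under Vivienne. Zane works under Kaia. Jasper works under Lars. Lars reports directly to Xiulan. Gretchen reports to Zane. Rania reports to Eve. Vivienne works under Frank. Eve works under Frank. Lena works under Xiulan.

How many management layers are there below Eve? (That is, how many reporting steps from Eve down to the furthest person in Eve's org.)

The longest chain under Eve runs Eve → Xochitl, which is 1 level below Eve.

1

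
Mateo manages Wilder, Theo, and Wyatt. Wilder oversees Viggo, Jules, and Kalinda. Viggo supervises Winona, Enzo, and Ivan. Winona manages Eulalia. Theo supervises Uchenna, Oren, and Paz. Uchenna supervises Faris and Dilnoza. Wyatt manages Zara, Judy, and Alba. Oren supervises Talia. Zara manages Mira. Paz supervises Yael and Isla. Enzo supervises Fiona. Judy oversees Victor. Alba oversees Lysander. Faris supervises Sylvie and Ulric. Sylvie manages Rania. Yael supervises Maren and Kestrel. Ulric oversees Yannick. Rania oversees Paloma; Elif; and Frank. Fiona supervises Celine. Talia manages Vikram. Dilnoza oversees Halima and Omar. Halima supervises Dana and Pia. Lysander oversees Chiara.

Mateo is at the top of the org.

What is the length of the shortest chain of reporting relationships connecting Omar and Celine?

Omar is 4 levels below Mateo, and Celine is 5 levels below Mateo (their lowest common manager). The shortest path runs up from Omar to Mateo and back down to Celine: 4 + 5 = 9 links.

9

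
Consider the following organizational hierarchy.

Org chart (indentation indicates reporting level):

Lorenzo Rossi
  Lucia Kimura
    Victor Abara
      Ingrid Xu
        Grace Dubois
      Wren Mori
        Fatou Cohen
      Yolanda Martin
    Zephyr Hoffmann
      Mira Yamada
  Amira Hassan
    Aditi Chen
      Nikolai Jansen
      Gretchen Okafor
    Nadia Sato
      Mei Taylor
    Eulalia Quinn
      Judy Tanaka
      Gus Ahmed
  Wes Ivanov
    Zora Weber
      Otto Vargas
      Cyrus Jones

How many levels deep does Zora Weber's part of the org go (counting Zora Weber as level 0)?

1

The longest chain under Zora Weber runs Zora Weber → Cyrus Jones, which is 1 level below Zora Weber.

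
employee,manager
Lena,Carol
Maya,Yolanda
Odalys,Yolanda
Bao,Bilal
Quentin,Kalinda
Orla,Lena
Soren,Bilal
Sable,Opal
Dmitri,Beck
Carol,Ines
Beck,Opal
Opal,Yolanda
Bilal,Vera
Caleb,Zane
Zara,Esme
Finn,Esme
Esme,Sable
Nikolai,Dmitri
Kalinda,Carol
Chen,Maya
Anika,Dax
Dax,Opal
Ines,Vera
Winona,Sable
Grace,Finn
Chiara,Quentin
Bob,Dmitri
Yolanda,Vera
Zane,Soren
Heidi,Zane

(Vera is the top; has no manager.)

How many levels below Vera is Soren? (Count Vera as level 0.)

Chain from Soren up to Vera: Soren → Bilal → Vera. That is 2 steps up, so Soren is 2 levels below Vera.

2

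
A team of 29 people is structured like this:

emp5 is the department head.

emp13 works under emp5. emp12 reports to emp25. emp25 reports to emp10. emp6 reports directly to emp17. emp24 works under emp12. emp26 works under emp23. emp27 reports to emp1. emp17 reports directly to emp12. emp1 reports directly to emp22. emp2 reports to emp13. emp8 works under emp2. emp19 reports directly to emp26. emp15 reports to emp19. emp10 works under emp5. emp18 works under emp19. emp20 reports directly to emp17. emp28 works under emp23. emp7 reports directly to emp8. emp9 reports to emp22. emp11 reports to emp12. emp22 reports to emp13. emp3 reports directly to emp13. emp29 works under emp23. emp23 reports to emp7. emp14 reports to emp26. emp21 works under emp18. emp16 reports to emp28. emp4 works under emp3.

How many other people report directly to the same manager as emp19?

emp19 reports to emp26. emp26's other direct reports are emp14 — 1 peer.

1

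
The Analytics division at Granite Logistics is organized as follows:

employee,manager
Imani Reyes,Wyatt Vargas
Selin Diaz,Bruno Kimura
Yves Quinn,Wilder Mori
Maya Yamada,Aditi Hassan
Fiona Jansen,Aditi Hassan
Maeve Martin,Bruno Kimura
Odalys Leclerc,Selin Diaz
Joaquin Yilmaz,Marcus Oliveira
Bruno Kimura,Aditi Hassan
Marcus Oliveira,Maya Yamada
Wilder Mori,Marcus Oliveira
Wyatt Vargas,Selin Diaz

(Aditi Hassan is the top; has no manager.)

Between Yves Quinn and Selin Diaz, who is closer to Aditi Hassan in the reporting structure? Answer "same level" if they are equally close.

Yves Quinn is 4 levels below Aditi Hassan; Selin Diaz is 2. Selin Diaz is higher.

Selin Diaz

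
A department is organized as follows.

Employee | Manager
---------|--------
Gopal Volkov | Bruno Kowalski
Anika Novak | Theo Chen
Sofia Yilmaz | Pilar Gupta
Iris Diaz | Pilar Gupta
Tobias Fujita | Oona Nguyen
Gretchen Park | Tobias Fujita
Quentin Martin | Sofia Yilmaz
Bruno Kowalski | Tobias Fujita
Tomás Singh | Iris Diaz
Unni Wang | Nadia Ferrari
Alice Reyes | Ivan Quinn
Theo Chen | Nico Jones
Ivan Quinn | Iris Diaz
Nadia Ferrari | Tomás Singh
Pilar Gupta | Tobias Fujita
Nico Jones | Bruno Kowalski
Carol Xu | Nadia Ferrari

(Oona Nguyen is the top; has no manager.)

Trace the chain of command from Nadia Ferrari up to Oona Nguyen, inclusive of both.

Nadia Ferrari -> Tomás Singh -> Iris Diaz -> Pilar Gupta -> Tobias Fujita -> Oona Nguyen

Nadia Ferrari reports to Tomás Singh. Tomás Singh reports to Iris Diaz. Iris Diaz reports to Pilar Gupta. Pilar Gupta reports to Tobias Fujita. Tobias Fujita reports to Oona Nguyen. Oona Nguyen is at the top.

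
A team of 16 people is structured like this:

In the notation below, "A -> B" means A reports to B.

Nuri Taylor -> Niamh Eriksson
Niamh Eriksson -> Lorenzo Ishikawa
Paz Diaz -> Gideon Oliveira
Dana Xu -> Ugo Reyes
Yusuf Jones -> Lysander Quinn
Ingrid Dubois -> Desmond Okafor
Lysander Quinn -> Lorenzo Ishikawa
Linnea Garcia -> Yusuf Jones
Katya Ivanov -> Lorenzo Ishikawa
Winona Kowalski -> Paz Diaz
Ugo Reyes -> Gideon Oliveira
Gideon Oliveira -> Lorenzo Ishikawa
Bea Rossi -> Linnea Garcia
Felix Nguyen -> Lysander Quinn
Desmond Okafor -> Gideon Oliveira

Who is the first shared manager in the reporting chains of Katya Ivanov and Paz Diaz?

Lorenzo Ishikawa

Katya Ivanov's chain of managers is Lorenzo Ishikawa. Paz Diaz's chain of managers is Gideon Oliveira, Lorenzo Ishikawa. The first manager that appears in both chains is Lorenzo Ishikawa.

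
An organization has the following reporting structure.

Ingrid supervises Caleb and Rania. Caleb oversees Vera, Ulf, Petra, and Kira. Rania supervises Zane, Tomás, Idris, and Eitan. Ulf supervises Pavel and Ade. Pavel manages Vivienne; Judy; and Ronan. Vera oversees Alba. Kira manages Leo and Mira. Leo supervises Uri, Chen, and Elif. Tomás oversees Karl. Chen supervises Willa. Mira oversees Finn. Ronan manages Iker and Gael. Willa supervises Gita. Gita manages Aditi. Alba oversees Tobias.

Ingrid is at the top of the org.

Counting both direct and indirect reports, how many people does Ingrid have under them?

Ingrid directly manages Caleb, Rania. Under Caleb: Petra, Kira, Mira, Finn, Leo, Elif, Uri, Chen, Willa, Gita, Aditi, Vera, Alba, Tobias, Ulf, Ade, Pavel, Ronan, Iker, Gael, Judy, Vivienne (22). Under Rania: Eitan, Tomás, Karl, Zane, Idris (5). So Ingrid's organization is 2 direct reports plus everyone under them: 23 + 6 = 29.

29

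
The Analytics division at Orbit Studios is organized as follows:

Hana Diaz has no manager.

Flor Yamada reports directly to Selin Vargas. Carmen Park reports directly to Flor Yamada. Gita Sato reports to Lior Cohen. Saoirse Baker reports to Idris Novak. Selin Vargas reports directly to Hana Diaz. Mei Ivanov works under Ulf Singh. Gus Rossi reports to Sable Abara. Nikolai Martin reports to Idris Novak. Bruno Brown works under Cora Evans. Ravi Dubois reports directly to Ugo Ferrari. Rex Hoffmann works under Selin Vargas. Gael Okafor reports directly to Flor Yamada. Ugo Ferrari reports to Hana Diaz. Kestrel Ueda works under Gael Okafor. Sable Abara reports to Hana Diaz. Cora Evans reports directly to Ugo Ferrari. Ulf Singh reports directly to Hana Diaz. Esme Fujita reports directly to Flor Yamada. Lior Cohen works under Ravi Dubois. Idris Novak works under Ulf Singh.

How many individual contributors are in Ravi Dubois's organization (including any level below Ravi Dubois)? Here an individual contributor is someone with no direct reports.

The only person in Ravi Dubois's organization with no one reporting to them is Gita Sato. That is 1.

1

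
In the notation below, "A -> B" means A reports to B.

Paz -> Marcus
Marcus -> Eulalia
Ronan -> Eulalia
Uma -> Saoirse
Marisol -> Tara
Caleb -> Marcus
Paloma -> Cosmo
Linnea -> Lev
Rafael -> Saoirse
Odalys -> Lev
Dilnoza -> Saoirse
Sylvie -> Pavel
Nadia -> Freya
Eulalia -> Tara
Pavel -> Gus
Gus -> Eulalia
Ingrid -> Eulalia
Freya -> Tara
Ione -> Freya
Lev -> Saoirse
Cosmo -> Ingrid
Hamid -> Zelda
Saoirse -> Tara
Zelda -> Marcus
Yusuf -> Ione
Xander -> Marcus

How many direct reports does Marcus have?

4

Marcus directly manages Zelda, Xander, Paz, Caleb. That is 4 direct reports.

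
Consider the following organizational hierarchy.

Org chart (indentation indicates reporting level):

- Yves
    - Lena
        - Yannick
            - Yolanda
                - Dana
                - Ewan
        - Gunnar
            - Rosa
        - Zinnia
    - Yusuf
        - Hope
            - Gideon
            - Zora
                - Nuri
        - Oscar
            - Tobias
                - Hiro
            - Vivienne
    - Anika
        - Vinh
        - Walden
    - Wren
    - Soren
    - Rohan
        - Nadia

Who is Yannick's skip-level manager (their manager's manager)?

Yannick reports to Lena, and Lena reports to Yves. So Yannick's skip-level manager is Yves.

Yves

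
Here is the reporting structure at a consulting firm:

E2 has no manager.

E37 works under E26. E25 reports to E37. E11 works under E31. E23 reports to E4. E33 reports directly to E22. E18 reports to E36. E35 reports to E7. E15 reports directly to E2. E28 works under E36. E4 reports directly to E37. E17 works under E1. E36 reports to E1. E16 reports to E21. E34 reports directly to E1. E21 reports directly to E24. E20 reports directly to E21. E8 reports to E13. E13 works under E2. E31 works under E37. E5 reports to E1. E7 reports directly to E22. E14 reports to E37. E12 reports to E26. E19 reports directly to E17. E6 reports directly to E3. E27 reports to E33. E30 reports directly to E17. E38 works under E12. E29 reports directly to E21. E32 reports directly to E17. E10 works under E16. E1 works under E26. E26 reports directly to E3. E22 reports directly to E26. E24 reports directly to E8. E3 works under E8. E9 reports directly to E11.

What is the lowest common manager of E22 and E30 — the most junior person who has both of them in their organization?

E26

E22's chain of managers is E26, E3, E8, E13, E2. E30's chain of managers is E17, E1, E26, E3, E8, E13, E2. The first manager that appears in both chains is E26.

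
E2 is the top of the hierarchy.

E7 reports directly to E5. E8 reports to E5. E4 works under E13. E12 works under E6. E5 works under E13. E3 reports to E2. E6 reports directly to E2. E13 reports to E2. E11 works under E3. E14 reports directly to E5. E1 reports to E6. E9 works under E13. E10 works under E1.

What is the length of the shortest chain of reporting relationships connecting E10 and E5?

E10 is 3 levels below E2, and E5 is 2 levels below E2 (their lowest common manager). The shortest path runs up from E10 to E2 and back down to E5: 3 + 2 = 5 links.

5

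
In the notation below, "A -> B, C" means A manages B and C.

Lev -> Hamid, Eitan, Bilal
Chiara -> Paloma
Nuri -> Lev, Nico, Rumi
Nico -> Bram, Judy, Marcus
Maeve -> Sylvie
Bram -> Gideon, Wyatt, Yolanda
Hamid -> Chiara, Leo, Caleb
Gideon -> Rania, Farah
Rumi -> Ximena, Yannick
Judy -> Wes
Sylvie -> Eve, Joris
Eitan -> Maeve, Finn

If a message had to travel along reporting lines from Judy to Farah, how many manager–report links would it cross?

4

Judy is 1 level below Nico, and Farah is 3 levels below Nico (their lowest common manager). The shortest path runs up from Judy to Nico and back down to Farah: 1 + 3 = 4 links.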